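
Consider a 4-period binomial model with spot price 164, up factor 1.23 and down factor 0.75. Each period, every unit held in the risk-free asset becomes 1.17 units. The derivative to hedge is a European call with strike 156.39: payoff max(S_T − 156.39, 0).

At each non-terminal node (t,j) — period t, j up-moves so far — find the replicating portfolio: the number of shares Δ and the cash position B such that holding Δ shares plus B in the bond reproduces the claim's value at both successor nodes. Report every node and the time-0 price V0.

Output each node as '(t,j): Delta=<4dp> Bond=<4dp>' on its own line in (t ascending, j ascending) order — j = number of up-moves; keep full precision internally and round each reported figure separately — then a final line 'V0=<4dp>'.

Under the risk-neutral measure, an up-move has probability p* = (R−d)/(u−d) = 0.8750 and values discount at R = 1.17.
At expiry t=4: V(4,0)=0.0000, V(4,1)=0.0000, V(4,2)=0.0000, V(4,3)=72.4966, V(4,4)=218.9841
Node (3,0) S=69.1875: V=(p*·0.0000+(1−p*)·0.0000)/1.17=0.0000; Δ=(0.0000−0.0000)/(85.1006−51.8906)=0.0000; B=V−Δ·S=0.0000
Node (3,1) S=113.4675: V=(p*·0.0000+(1−p*)·0.0000)/1.17=0.0000; Δ=(0.0000−0.0000)/(139.5650−85.1006)=0.0000; B=V−Δ·S=0.0000
Node (3,2) S=186.0867: V=(p*·72.4966+(1−p*)·0.0000)/1.17=54.2176; Δ=(72.4966−0.0000)/(228.8866−139.5650)=0.8116; B=V−Δ·S=-96.8171
Node (3,3) S=305.1822: V=(p*·218.9841+(1−p*)·72.4966)/1.17=171.5155; Δ=(218.9841−72.4966)/(375.3741−228.8866)=1.0000; B=V−Δ·S=-133.6667
Node (2,0) S=92.2500: V=(p*·0.0000+(1−p*)·0.0000)/1.17=0.0000; Δ=(0.0000−0.0000)/(113.4675−69.1875)=0.0000; B=V−Δ·S=0.0000
Node (2,1) S=151.2900: V=(p*·54.2176+(1−p*)·0.0000)/1.17=40.5473; Δ=(54.2176−0.0000)/(186.0867−113.4675)=0.7466; B=V−Δ·S=-72.4059
Node (2,2) S=248.1156: V=(p*·171.5155+(1−p*)·54.2176)/1.17=134.0626; Δ=(171.5155−54.2176)/(305.1822−186.0867)=0.9849; B=V−Δ·S=-110.3081
Node (1,0) S=123.0000: V=(p*·40.5473+(1−p*)·0.0000)/1.17=30.3239; Δ=(40.5473−0.0000)/(151.2900−92.2500)=0.6868; B=V−Δ·S=-54.1497
Node (1,1) S=201.7200: V=(p*·134.0626+(1−p*)·40.5473)/1.17=104.5925; Δ=(134.0626−40.5473)/(248.1156−151.2900)=0.9658; B=V−Δ·S=-90.2310
Node (0,0) S=164.0000: V=(p*·104.5925+(1−p*)·30.3239)/1.17=81.4606; Δ=(104.5925−30.3239)/(201.7200−123.0000)=0.9435; B=V−Δ·S=-73.2657
Each (Δ,B) replicates both successor values, so the strategy is self-financing and V0 is arbitrage-free.

(0,0): Delta=0.9435 Bond=-73.2657
(1,0): Delta=0.6868 Bond=-54.1497
(1,1): Delta=0.9658 Bond=-90.2310
(2,0): Delta=0.0000 Bond=0.0000
(2,1): Delta=0.7466 Bond=-72.4059
(2,2): Delta=0.9849 Bond=-110.3081
(3,0): Delta=0.0000 Bond=0.0000
(3,1): Delta=0.0000 Bond=0.0000
(3,2): Delta=0.8116 Bond=-96.8171
(3,3): Delta=1.0000 Bond=-133.6667
V0=81.4606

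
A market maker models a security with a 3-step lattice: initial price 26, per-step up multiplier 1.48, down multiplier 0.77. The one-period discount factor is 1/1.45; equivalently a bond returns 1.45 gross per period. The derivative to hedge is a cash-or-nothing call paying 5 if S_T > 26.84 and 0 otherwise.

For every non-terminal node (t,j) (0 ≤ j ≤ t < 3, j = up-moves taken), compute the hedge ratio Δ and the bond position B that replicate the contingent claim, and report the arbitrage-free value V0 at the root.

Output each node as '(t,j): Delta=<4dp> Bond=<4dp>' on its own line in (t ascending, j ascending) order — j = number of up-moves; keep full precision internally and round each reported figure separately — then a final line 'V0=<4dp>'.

(0,0): Delta=0.0104 Bond=1.3605
(1,0): Delta=0.2323 Bond=-2.4701
(1,1): Delta=0.0053 Bond=2.1687
(2,0): Delta=0.0000 Bond=0.0000
(2,1): Delta=0.2377 Bond=-3.7397
(2,2): Delta=0.0000 Bond=3.4483
V0=1.6315

Since d<R<u, set p* = (R−d)/(u−d) = 0.9577; price each node as the discounted p*-expectation of its children.
At expiry t=3: V(3,0)=0.0000, V(3,1)=0.0000, V(3,2)=5.0000, V(3,3)=5.0000
Node (2,0) S=15.4154: V=(p*·0.0000+(1−p*)·0.0000)/1.45=0.0000; Δ=(0.0000−0.0000)/(22.8148−11.8699)=0.0000; B=V−Δ·S=0.0000
Node (2,1) S=29.6296: V=(p*·5.0000+(1−p*)·0.0000)/1.45=3.3026; Δ=(5.0000−0.0000)/(43.8518−22.8148)=0.2377; B=V−Δ·S=-3.7397
Node (2,2) S=56.9504: V=(p*·5.0000+(1−p*)·5.0000)/1.45=3.4483; Δ=(5.0000−5.0000)/(84.2866−43.8518)=0.0000; B=V−Δ·S=3.4483
Node (1,0) S=20.0200: V=(p*·3.3026+(1−p*)·0.0000)/1.45=2.1814; Δ=(3.3026−0.0000)/(29.6296−15.4154)=0.2323; B=V−Δ·S=-2.4701
Node (1,1) S=38.4800: V=(p*·3.4483+(1−p*)·3.3026)/1.45=2.3739; Δ=(3.4483−3.3026)/(56.9504−29.6296)=0.0053; B=V−Δ·S=2.1687
Node (0,0) S=26.0000: V=(p*·2.3739+(1−p*)·2.1814)/1.45=1.6315; Δ=(2.3739−2.1814)/(38.4800−20.0200)=0.0104; B=V−Δ·S=1.3605
Root portfolio cost Δ·26+B reproduces V0=1.6315.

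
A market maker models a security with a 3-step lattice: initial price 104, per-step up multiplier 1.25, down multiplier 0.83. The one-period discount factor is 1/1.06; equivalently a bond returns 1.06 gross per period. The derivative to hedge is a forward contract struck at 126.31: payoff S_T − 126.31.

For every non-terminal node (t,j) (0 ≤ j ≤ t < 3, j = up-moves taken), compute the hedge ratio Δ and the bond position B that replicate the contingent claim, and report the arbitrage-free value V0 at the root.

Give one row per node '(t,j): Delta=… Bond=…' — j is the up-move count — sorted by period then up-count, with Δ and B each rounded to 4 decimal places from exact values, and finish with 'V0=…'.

(0,0): Delta=1.0000 Bond=-106.0523
(1,0): Delta=1.0000 Bond=-112.4155
(1,1): Delta=1.0000 Bond=-112.4155
(2,0): Delta=1.0000 Bond=-119.1604
(2,1): Delta=1.0000 Bond=-119.1604
(2,2): Delta=1.0000 Bond=-119.1604
V0=-2.0523

No-arbitrage ⇒ martingale measure with p* = (R−d)/(u−d) = 0.5476.
At expiry t=3: V(3,0)=-66.8442, V(3,1)=-36.7530, V(3,2)=8.5650, V(3,3)=76.8150
(2,0): S=71.6456. Δ = (V_up−V_dn)/(S_up−S_dn) = (-36.7530−-66.8442)/(89.5570−59.4658) = 1.0000. V = [p*·-36.7530 + (1−p*)·-66.8442]/1.06 = -47.5148. B = V − Δ·S = -119.1604.
(2,1): S=107.9000. Δ = (V_up−V_dn)/(S_up−S_dn) = (8.5650−-36.7530)/(134.8750−89.5570) = 1.0000. V = [p*·8.5650 + (1−p*)·-36.7530]/1.06 = -11.2604. B = V − Δ·S = -119.1604.
(2,2): S=162.5000. Δ = (V_up−V_dn)/(S_up−S_dn) = (76.8150−8.5650)/(203.1250−134.8750) = 1.0000. V = [p*·76.8150 + (1−p*)·8.5650]/1.06 = 43.3396. B = V − Δ·S = -119.1604.
(1,0): S=86.3200. Δ = (V_up−V_dn)/(S_up−S_dn) = (-11.2604−-47.5148)/(107.9000−71.6456) = 1.0000. V = [p*·-11.2604 + (1−p*)·-47.5148]/1.06 = -26.0955. B = V − Δ·S = -112.4155.
(1,1): S=130.0000. Δ = (V_up−V_dn)/(S_up−S_dn) = (43.3396−-11.2604)/(162.5000−107.9000) = 1.0000. V = [p*·43.3396 + (1−p*)·-11.2604]/1.06 = 17.5845. B = V − Δ·S = -112.4155.
(0,0): S=104.0000. Δ = (V_up−V_dn)/(S_up−S_dn) = (17.5845−-26.0955)/(130.0000−86.3200) = 1.0000. V = [p*·17.5845 + (1−p*)·-26.0955]/1.06 = -2.0523. B = V − Δ·S = -106.0523.
Each (Δ,B) replicates both successor values, so the strategy is self-financing and V0 is arbitrage-free.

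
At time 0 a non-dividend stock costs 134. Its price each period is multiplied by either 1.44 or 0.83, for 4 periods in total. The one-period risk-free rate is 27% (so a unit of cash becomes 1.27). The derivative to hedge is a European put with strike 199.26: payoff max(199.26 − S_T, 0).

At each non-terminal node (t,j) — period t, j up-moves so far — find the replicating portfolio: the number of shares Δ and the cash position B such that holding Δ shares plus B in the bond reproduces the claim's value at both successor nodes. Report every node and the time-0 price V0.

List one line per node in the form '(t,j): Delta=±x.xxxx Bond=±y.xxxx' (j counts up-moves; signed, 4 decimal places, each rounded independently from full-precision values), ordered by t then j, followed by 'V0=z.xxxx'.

Since d<R<u, set p* = (R−d)/(u−d) = 0.7213; price each node as the discounted p*-expectation of its children.
Terminal payoffs: V(4,0)=135.6658, V(4,1)=88.9280, V(4,2)=7.8406, V(4,3)=0.0000, V(4,4)=0.0000
  t=3,j=0: stock 76.6195 → up 110.3320 (V=88.9280), down 63.5942 (V=135.6658). Price 80.2782; hedge Δ=-1.0000, bond B=156.8976.
  t=3,j=1: stock 132.9301 → up 191.4194 (V=7.8406), down 110.3320 (V=88.9280). Price 23.9675; hedge Δ=-1.0000, bond B=156.8976.
  t=3,j=2: stock 230.6258 → up 332.1011 (V=0.0000), down 191.4194 (V=7.8406). Price 1.7205; hedge Δ=-0.0557, bond B=14.5740.
  t=3,j=3: stock 400.1219 → up 576.1755 (V=0.0000), down 332.1011 (V=0.0000). Price 0.0000; hedge Δ=0.0000, bond B=0.0000.
  t=2,j=0: stock 92.3126 → up 132.9301 (V=23.9675), down 76.6195 (V=80.2782). Price 31.2288; hedge Δ=-1.0000, bond B=123.5414.
  t=2,j=1: stock 160.1568 → up 230.6258 (V=1.7205), down 132.9301 (V=23.9675). Price 6.2366; hedge Δ=-0.2277, bond B=42.7070.
  t=2,j=2: stock 277.8624 → up 400.1219 (V=0.0000), down 230.6258 (V=1.7205). Price 0.3776; hedge Δ=-0.0102, bond B=3.1981.
  t=1,j=0: stock 111.2200 → up 160.1568 (V=6.2366), down 92.3126 (V=31.2288). Price 10.3950; hedge Δ=-0.3684, bond B=51.3659.
  t=1,j=1: stock 192.9600 → up 277.8624 (V=0.3776), down 160.1568 (V=6.2366). Price 1.5830; hedge Δ=-0.0498, bond B=11.1880.
  t=0,j=0: stock 134.0000 → up 192.9600 (V=1.5830), down 111.2200 (V=10.3950). Price 3.1802; hedge Δ=-0.1078, bond B=17.6261.
Check: Δ(0,0)·S0 + B(0,0) = 3.1802 = V0.

(0,0): Delta=-0.1078 Bond=17.6261
(1,0): Delta=-0.3684 Bond=51.3659
(1,1): Delta=-0.0498 Bond=11.1880
(2,0): Delta=-1.0000 Bond=123.5414
(2,1): Delta=-0.2277 Bond=42.7070
(2,2): Delta=-0.0102 Bond=3.1981
(3,0): Delta=-1.0000 Bond=156.8976
(3,1): Delta=-1.0000 Bond=156.8976
(3,2): Delta=-0.0557 Bond=14.5740
(3,3): Delta=0.0000 Bond=0.0000
V0=3.1802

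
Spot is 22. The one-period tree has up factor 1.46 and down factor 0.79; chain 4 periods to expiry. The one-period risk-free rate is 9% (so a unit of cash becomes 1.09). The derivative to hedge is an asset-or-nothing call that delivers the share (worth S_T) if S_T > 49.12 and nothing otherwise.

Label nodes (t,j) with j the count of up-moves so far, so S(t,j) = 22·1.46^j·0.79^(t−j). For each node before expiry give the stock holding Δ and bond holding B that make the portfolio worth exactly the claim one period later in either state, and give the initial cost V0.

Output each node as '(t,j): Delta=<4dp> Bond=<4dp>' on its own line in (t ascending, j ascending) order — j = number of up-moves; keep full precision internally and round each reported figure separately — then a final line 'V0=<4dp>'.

Since d<R<u, set p* = (R−d)/(u−d) = 0.4478; price each node as the discounted p*-expectation of its children.
Payoff layer (t=4): V(4,0)=0.0000, V(4,1)=0.0000, V(4,2)=0.0000, V(4,3)=54.0889, V(4,4)=99.9618
  t=3,j=0: stock 10.8469 → up 15.8364 (V=0.0000), down 8.5690 (V=0.0000). Price 0.0000; hedge Δ=0.0000, bond B=0.0000.
  t=3,j=1: stock 20.0461 → up 29.2673 (V=0.0000), down 15.8364 (V=0.0000). Price 0.0000; hedge Δ=0.0000, bond B=0.0000.
  t=3,j=2: stock 37.0472 → up 54.0889 (V=54.0889), down 29.2673 (V=0.0000). Price 22.2192; hedge Δ=2.1791, bond B=-58.5105.
  t=3,j=3: stock 68.4670 → up 99.9618 (V=99.9618), down 54.0889 (V=54.0889). Price 68.4670; hedge Δ=1.0000, bond B=0.0000.
  t=2,j=0: stock 13.7302 → up 20.0461 (V=0.0000), down 10.8469 (V=0.0000). Price 0.0000; hedge Δ=0.0000, bond B=0.0000.
  t=2,j=1: stock 25.3748 → up 37.0472 (V=22.2192), down 20.0461 (V=0.0000). Price 9.1274; hedge Δ=1.3069, bond B=-24.0356.
  t=2,j=2: stock 46.8952 → up 68.4670 (V=68.4670), down 37.0472 (V=22.2192). Price 39.3827; hedge Δ=1.4719, bond B=-29.6438.
  t=1,j=0: stock 17.3800 → up 25.3748 (V=9.1274), down 13.7302 (V=0.0000). Price 3.7495; hedge Δ=0.7838, bond B=-9.8736.
  t=1,j=1: stock 32.1200 → up 46.8952 (V=39.3827), down 25.3748 (V=9.1274). Price 20.8024; hedge Δ=1.4059, bond B=-24.3548.
  t=0,j=0: stock 22.0000 → up 32.1200 (V=20.8024), down 17.3800 (V=3.7495). Price 10.4450; hedge Δ=1.1569, bond B=-15.0071.
Each (Δ,B) replicates both successor values, so the strategy is self-financing and V0 is arbitrage-free.

(0,0): Delta=1.1569 Bond=-15.0071
(1,0): Delta=0.7838 Bond=-9.8736
(1,1): Delta=1.4059 Bond=-24.3548
(2,0): Delta=0.0000 Bond=0.0000
(2,1): Delta=1.3069 Bond=-24.0356
(2,2): Delta=1.4719 Bond=-29.6438
(3,0): Delta=0.0000 Bond=0.0000
(3,1): Delta=0.0000 Bond=0.0000
(3,2): Delta=2.1791 Bond=-58.5105
(3,3): Delta=1.0000 Bond=0.0000
V0=10.4450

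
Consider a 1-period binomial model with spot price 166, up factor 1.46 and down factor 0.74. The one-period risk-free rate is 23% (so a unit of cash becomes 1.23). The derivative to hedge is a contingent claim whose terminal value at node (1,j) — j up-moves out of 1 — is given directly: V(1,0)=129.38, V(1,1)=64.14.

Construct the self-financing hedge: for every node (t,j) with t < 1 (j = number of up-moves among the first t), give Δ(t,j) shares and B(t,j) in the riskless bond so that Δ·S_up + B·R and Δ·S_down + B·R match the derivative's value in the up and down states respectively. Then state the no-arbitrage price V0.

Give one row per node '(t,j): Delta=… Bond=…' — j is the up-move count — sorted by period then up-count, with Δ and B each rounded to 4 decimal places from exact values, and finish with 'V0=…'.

Since d<R<u, set p* = (R−d)/(u−d) = 0.6806; price each node as the discounted p*-expectation of its children.
At expiry t=1: V(1,0)=129.3800, V(1,1)=64.1400
  t=0,j=0: stock 166.0000 → up 242.3600 (V=64.1400), down 122.8400 (V=129.3800). Price 69.0899; hedge Δ=-0.5459, bond B=159.7010.
The time-0 hedge costs 69.0899, which is the no-arbitrage price.

(0,0): Delta=-0.5459 Bond=159.7010
V0=69.0899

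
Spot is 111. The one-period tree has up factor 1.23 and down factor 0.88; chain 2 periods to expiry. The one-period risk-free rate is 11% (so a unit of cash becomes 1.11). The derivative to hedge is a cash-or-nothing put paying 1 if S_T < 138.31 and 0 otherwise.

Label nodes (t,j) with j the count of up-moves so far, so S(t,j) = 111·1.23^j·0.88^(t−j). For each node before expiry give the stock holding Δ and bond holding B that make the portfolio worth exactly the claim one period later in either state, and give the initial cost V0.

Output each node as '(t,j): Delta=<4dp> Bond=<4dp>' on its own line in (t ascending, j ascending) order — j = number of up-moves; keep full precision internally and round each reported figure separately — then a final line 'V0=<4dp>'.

The replicating-portfolio and risk-neutral prices coincide; use p* = (1.11−0.88)/(1.23−0.88) = 0.6571 for the latter.
Payoff layer (t=2): V(2,0)=1.0000, V(2,1)=1.0000, V(2,2)=0.0000
  t=1,j=0: stock 97.6800 → up 120.1464 (V=1.0000), down 85.9584 (V=1.0000). Price 0.9009; hedge Δ=0.0000, bond B=0.9009.
  t=1,j=1: stock 136.5300 → up 167.9319 (V=0.0000), down 120.1464 (V=1.0000). Price 0.3089; hedge Δ=-0.0209, bond B=3.1660.
  t=0,j=0: stock 111.0000 → up 136.5300 (V=0.3089), down 97.6800 (V=0.9009). Price 0.4611; hedge Δ=-0.0152, bond B=2.1526.
The time-0 hedge costs 0.4611, which is the no-arbitrage price.

(0,0): Delta=-0.0152 Bond=2.1526
(1,0): Delta=0.0000 Bond=0.9009
(1,1): Delta=-0.0209 Bond=3.1660
V0=0.4611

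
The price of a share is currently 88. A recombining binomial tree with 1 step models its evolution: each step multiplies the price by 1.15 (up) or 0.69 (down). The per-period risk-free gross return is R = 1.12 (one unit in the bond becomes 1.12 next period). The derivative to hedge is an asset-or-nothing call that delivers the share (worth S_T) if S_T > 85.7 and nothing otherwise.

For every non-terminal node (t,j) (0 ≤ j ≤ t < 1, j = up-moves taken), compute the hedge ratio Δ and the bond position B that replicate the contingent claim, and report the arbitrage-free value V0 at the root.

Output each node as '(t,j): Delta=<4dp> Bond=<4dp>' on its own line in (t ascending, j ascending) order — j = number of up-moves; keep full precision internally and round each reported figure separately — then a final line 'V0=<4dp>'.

Since d<R<u, set p* = (R−d)/(u−d) = 0.9348; price each node as the discounted p*-expectation of its children.
Terminal payoffs: V(1,0)=0.0000, V(1,1)=101.2000
Node (0,0) S=88.0000: V=(p*·101.2000+(1−p*)·0.0000)/1.12=84.4643; Δ=(101.2000−0.0000)/(101.2000−60.7200)=2.5000; B=V−Δ·S=-135.5357
Check: Δ(0,0)·S0 + B(0,0) = 84.4643 = V0.

(0,0): Delta=2.5000 Bond=-135.5357
V0=84.4643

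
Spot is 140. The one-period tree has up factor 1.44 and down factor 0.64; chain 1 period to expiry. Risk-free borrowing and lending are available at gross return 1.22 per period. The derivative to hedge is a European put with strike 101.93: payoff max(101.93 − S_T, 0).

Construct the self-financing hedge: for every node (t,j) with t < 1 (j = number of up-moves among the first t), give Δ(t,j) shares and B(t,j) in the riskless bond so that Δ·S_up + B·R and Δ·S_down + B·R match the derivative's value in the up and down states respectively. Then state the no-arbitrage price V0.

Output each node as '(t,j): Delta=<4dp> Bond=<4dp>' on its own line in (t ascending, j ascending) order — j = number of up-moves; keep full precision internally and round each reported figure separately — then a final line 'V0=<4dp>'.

(0,0): Delta=-0.1101 Bond=18.1918
V0=2.7793

Risk-neutral probability p* = (R−d)/(u−d) = (1.22−0.64)/(1.44−0.64) = 0.7250.
Terminal values V(1,·): V(1,0)=12.3300, V(1,1)=0.0000
  t=0,j=0: stock 140.0000 → up 201.6000 (V=0.0000), down 89.6000 (V=12.3300). Price 2.7793; hedge Δ=-0.1101, bond B=18.1918.
The time-0 hedge costs 2.7793, which is the no-arbitrage price.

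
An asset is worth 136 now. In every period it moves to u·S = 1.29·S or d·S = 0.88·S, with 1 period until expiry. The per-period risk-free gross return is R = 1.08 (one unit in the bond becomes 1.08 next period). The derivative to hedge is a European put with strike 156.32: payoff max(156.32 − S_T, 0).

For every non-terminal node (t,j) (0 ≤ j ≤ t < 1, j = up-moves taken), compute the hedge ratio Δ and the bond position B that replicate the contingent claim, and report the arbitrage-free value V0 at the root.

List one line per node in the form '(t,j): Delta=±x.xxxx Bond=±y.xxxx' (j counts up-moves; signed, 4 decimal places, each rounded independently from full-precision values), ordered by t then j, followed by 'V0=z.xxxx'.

(0,0): Delta=-0.6571 Bond=106.7425
V0=17.3767

The replicating-portfolio and risk-neutral prices coincide; use p* = (1.08−0.88)/(1.29−0.88) = 0.4878 for the latter.
Payoff layer (t=1): V(1,0)=36.6400, V(1,1)=0.0000
Node (0,0) S=136.0000: V=(p*·0.0000+(1−p*)·36.6400)/1.08=17.3767; Δ=(0.0000−36.6400)/(175.4400−119.6800)=-0.6571; B=V−Δ·S=106.7425
Each (Δ,B) replicates both successor values, so the strategy is self-financing and V0 is arbitrage-free.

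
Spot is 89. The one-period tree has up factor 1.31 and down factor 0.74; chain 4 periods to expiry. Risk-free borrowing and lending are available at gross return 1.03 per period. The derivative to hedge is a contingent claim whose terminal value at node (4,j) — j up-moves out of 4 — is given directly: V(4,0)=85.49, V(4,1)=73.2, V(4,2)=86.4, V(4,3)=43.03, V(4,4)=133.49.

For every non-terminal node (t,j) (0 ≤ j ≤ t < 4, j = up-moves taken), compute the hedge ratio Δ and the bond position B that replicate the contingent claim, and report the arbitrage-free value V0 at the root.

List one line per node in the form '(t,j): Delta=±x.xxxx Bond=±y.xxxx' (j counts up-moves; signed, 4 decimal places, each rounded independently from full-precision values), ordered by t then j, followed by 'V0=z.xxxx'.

(0,0): Delta=-0.0221 Bond=68.6894
(1,0): Delta=-0.1907 Bond=81.8514
(1,1): Delta=0.0698 Bond=60.0315
(2,0): Delta=0.0237 Bond=73.8582
(2,1): Delta=-0.3076 Bond=94.3954
(2,2): Delta=0.2757 Bond=30.3924
(3,0): Delta=-0.5978 Bond=98.4907
(3,1): Delta=0.3627 Bond=54.4303
(3,2): Delta=-0.6732 Bond=138.5485
(3,3): Delta=0.7932 Bond=-72.2420
V0=66.7210

Risk-neutral probability p* = (R−d)/(u−d) = (1.03−0.74)/(1.31−0.74) = 0.5088.
Terminal values V(4,·): V(4,0)=85.4900, V(4,1)=73.2000, V(4,2)=86.4000, V(4,3)=43.0300, V(4,4)=133.4900
  t=3,j=0: stock 36.0649 → up 47.2451 (V=73.2000), down 26.6881 (V=85.4900). Price 76.9293; hedge Δ=-0.5978, bond B=98.4907.
  t=3,j=1: stock 63.8447 → up 83.6365 (V=86.4000), down 47.2451 (V=73.2000). Price 77.5881; hedge Δ=0.3627, bond B=54.4303.
  t=3,j=2: stock 113.0223 → up 148.0593 (V=43.0300), down 83.6365 (V=86.4000). Price 62.4607; hedge Δ=-0.6732, bond B=138.5485.
  t=3,j=3: stock 200.0801 → up 262.1049 (V=133.4900), down 148.0593 (V=43.0300). Price 86.4597; hedge Δ=0.7932, bond B=-72.2420.
  t=2,j=0: stock 48.7364 → up 63.8447 (V=77.5881), down 36.0649 (V=76.9293). Price 75.0141; hedge Δ=0.0237, bond B=73.8582.
  t=2,j=1: stock 86.2766 → up 113.0223 (V=62.4607), down 63.8447 (V=77.5881). Price 67.8561; hedge Δ=-0.3076, bond B=94.3954.
  t=2,j=2: stock 152.7329 → up 200.0801 (V=86.4597), down 113.0223 (V=62.4607). Price 72.4959; hedge Δ=0.2757, bond B=30.3924.
  t=1,j=0: stock 65.8600 → up 86.2766 (V=67.8561), down 48.7364 (V=75.0141). Price 69.2935; hedge Δ=-0.1907, bond B=81.8514.
  t=1,j=1: stock 116.5900 → up 152.7329 (V=72.4959), down 86.2766 (V=67.8561). Price 68.1715; hedge Δ=0.0698, bond B=60.0315.
  t=0,j=0: stock 89.0000 → up 116.5900 (V=68.1715), down 65.8600 (V=69.2935). Price 66.7210; hedge Δ=-0.0221, bond B=68.6894.
Each (Δ,B) replicates both successor values, so the strategy is self-financing and V0 is arbitrage-free.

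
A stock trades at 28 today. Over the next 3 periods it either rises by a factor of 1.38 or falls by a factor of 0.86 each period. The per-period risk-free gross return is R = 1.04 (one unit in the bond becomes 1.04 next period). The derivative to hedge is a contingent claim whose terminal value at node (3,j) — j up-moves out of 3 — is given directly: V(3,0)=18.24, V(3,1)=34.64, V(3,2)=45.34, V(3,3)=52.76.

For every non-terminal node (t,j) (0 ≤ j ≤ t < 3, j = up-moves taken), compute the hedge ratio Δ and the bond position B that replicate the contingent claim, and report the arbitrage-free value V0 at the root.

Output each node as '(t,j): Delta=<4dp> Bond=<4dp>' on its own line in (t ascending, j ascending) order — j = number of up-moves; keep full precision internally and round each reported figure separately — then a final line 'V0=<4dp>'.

Under the risk-neutral measure, an up-move has probability p* = (R−d)/(u−d) = 0.3462 and values discount at R = 1.04.
Terminal payoffs: V(3,0)=18.2400, V(3,1)=34.6400, V(3,2)=45.3400, V(3,3)=52.7600
(2,0): S=20.7088. Δ = (V_up−V_dn)/(S_up−S_dn) = (34.6400−18.2400)/(28.5781−17.8096) = 1.5229. V = [p*·34.6400 + (1−p*)·18.2400]/1.04 = 22.9970. B = V − Δ·S = -8.5414.
(2,1): S=33.2304. Δ = (V_up−V_dn)/(S_up−S_dn) = (45.3400−34.6400)/(45.8580−28.5781) = 0.6192. V = [p*·45.3400 + (1−p*)·34.6400]/1.04 = 36.8691. B = V − Δ·S = 16.2922.
(2,2): S=53.3232. Δ = (V_up−V_dn)/(S_up−S_dn) = (52.7600−45.3400)/(73.5860−45.8580) = 0.2676. V = [p*·52.7600 + (1−p*)·45.3400]/1.04 = 46.0658. B = V − Δ·S = 31.7966.
(1,0): S=24.0800. Δ = (V_up−V_dn)/(S_up−S_dn) = (36.8691−22.9970)/(33.2304−20.7088) = 1.1078. V = [p*·36.8691 + (1−p*)·22.9970]/1.04 = 26.7297. B = V − Δ·S = 0.0527.
(1,1): S=38.6400. Δ = (V_up−V_dn)/(S_up−S_dn) = (46.0658−36.8691)/(53.3232−33.2304) = 0.4577. V = [p*·46.0658 + (1−p*)·36.8691]/1.04 = 38.5121. B = V − Δ·S = 20.8260.
(0,0): S=28.0000. Δ = (V_up−V_dn)/(S_up−S_dn) = (38.5121−26.7297)/(38.6400−24.0800) = 0.8092. V = [p*·38.5121 + (1−p*)·26.7297]/1.04 = 29.6233. B = V − Δ·S = 6.9649.
Self-financing check: at every node Δ·S+B equals the discounted successor values.

(0,0): Delta=0.8092 Bond=6.9649
(1,0): Delta=1.1078 Bond=0.0527
(1,1): Delta=0.4577 Bond=20.8260
(2,0): Delta=1.5229 Bond=-8.5414
(2,1): Delta=0.6192 Bond=16.2922
(2,2): Delta=0.2676 Bond=31.7966
V0=29.6233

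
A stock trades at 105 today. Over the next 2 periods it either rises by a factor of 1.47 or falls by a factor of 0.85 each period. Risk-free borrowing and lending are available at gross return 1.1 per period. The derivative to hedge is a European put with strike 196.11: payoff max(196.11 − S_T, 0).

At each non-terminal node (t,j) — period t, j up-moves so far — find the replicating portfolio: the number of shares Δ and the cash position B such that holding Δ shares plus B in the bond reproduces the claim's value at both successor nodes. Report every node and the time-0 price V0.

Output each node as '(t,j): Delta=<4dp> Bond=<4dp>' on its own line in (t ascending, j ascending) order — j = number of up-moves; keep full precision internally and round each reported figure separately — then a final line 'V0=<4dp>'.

Since d<R<u, set p* = (R−d)/(u−d) = 0.4032; price each node as the discounted p*-expectation of its children.
Terminal payoffs: V(2,0)=120.2475, V(2,1)=64.9125, V(2,2)=0.0000
  t=1,j=0: stock 89.2500 → up 131.1975 (V=64.9125), down 75.8625 (V=120.2475). Price 89.0318; hedge Δ=-1.0000, bond B=178.2818.
  t=1,j=1: stock 154.3500 → up 226.8945 (V=0.0000), down 131.1975 (V=64.9125). Price 35.2165; hedge Δ=-0.6783, bond B=139.9140.
  t=0,j=0: stock 105.0000 → up 154.3500 (V=35.2165), down 89.2500 (V=89.0318). Price 61.2110; hedge Δ=-0.8267, bond B=148.0099.
Check: Δ(0,0)·S0 + B(0,0) = 61.2110 = V0.

(0,0): Delta=-0.8267 Bond=148.0099
(1,0): Delta=-1.0000 Bond=178.2818
(1,1): Delta=-0.6783 Bond=139.9140
V0=61.2110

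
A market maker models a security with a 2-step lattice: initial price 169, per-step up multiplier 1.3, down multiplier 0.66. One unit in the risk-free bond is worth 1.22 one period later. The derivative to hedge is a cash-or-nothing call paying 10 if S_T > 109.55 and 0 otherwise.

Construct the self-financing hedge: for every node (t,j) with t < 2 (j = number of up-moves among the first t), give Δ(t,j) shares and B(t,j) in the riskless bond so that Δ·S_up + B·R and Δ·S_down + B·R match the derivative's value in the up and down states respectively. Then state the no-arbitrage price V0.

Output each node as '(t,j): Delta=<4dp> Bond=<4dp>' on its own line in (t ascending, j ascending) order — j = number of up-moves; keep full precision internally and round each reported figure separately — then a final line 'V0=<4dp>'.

(0,0): Delta=0.0095 Bond=5.0127
(1,0): Delta=0.1401 Bond=-8.4529
(1,1): Delta=0.0000 Bond=8.1967
V0=6.6136

Risk-neutral probability p* = (R−d)/(u−d) = (1.22−0.66)/(1.3−0.66) = 0.8750.
Terminal values V(2,·): V(2,0)=0.0000, V(2,1)=10.0000, V(2,2)=10.0000
Node (1,0) S=111.5400: V=(p*·10.0000+(1−p*)·0.0000)/1.22=7.1721; Δ=(10.0000−0.0000)/(145.0020−73.6164)=0.1401; B=V−Δ·S=-8.4529
Node (1,1) S=219.7000: V=(p*·10.0000+(1−p*)·10.0000)/1.22=8.1967; Δ=(10.0000−10.0000)/(285.6100−145.0020)=0.0000; B=V−Δ·S=8.1967
Node (0,0) S=169.0000: V=(p*·8.1967+(1−p*)·7.1721)/1.22=6.6136; Δ=(8.1967−7.1721)/(219.7000−111.5400)=0.0095; B=V−Δ·S=5.0127
Self-financing check: at every node Δ·S+B equals the discounted successor values.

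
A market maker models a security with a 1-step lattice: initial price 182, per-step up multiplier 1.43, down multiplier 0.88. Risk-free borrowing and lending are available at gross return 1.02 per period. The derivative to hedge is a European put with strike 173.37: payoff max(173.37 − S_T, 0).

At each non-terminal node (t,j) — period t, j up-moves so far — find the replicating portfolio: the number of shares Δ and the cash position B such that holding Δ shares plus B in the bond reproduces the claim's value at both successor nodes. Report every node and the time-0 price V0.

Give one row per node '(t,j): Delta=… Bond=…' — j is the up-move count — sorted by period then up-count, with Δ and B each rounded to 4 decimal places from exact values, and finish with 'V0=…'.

Since d<R<u, set p* = (R−d)/(u−d) = 0.2545; price each node as the discounted p*-expectation of its children.
Terminal values V(1,·): V(1,0)=13.2100, V(1,1)=0.0000
Node (0,0) S=182.0000: V=(p*·0.0000+(1−p*)·13.2100)/1.02=9.6544; Δ=(0.0000−13.2100)/(260.2600−160.1600)=-0.1320; B=V−Δ·S=33.6725
Root portfolio cost Δ·182+B reproduces V0=9.6544.

(0,0): Delta=-0.1320 Bond=33.6725
V0=9.6544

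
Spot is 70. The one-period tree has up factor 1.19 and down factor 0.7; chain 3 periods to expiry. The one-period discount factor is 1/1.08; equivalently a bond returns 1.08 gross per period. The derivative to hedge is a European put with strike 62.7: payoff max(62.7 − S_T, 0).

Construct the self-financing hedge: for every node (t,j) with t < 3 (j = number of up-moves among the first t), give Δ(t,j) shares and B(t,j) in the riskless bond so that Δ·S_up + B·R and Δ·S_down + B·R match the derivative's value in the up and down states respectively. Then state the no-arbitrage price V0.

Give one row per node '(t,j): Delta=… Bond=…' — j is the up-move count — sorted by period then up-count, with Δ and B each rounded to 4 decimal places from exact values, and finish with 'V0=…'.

The replicating-portfolio and risk-neutral prices coincide; use p* = (1.08−0.7)/(1.19−0.7) = 0.7755 for the latter.
At expiry t=3: V(3,0)=38.6900, V(3,1)=21.8830, V(3,2)=0.0000, V(3,3)=0.0000
  t=2,j=0: stock 34.3000 → up 40.8170 (V=21.8830), down 24.0100 (V=38.6900). Price 23.7556; hedge Δ=-1.0000, bond B=58.0556.
  t=2,j=1: stock 58.3100 → up 69.3889 (V=0.0000), down 40.8170 (V=21.8830). Price 4.5486; hedge Δ=-0.7659, bond B=49.2078.
  t=2,j=2: stock 99.1270 → up 117.9611 (V=0.0000), down 69.3889 (V=0.0000). Price 0.0000; hedge Δ=0.0000, bond B=0.0000.
  t=1,j=0: stock 49.0000 → up 58.3100 (V=4.5486), down 34.3000 (V=23.7556). Price 8.2041; hedge Δ=-0.8000, bond B=47.4019.
  t=1,j=1: stock 83.3000 → up 99.1270 (V=0.0000), down 58.3100 (V=4.5486). Price 0.9455; hedge Δ=-0.1114, bond B=10.2284.
  t=0,j=0: stock 70.0000 → up 83.3000 (V=0.9455), down 49.0000 (V=8.2041). Price 2.3842; hedge Δ=-0.2116, bond B=17.1976.
Each (Δ,B) replicates both successor values, so the strategy is self-financing and V0 is arbitrage-free.

(0,0): Delta=-0.2116 Bond=17.1976
(1,0): Delta=-0.8000 Bond=47.4019
(1,1): Delta=-0.1114 Bond=10.2284
(2,0): Delta=-1.0000 Bond=58.0556
(2,1): Delta=-0.7659 Bond=49.2078
(2,2): Delta=0.0000 Bond=0.0000
V0=2.3842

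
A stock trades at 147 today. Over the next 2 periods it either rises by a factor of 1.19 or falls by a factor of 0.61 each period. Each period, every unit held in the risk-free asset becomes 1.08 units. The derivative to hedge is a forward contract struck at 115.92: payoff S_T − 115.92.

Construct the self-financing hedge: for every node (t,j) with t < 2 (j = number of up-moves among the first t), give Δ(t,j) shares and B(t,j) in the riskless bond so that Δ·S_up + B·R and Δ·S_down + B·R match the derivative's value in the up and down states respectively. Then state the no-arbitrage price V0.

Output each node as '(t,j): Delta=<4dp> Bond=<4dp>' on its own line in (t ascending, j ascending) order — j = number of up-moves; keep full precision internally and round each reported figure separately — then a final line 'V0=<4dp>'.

Risk-neutral probability p* = (R−d)/(u−d) = (1.08−0.61)/(1.19−0.61) = 0.8103.
Terminal values V(2,·): V(2,0)=-61.2213, V(2,1)=-9.2127, V(2,2)=92.2467
(1,0): S=89.6700. Δ = (V_up−V_dn)/(S_up−S_dn) = (-9.2127−-61.2213)/(106.7073−54.6987) = 1.0000. V = [p*·-9.2127 + (1−p*)·-61.2213]/1.08 = -17.6633. B = V − Δ·S = -107.3333.
(1,1): S=174.9300. Δ = (V_up−V_dn)/(S_up−S_dn) = (92.2467−-9.2127)/(208.1667−106.7073) = 1.0000. V = [p*·92.2467 + (1−p*)·-9.2127]/1.08 = 67.5967. B = V − Δ·S = -107.3333.
(0,0): S=147.0000. Δ = (V_up−V_dn)/(S_up−S_dn) = (67.5967−-17.6633)/(174.9300−89.6700) = 1.0000. V = [p*·67.5967 + (1−p*)·-17.6633]/1.08 = 47.6173. B = V − Δ·S = -99.3827.
The time-0 hedge costs 47.6173, which is the no-arbitrage price.

(0,0): Delta=1.0000 Bond=-99.3827
(1,0): Delta=1.0000 Bond=-107.3333
(1,1): Delta=1.0000 Bond=-107.3333
V0=47.6173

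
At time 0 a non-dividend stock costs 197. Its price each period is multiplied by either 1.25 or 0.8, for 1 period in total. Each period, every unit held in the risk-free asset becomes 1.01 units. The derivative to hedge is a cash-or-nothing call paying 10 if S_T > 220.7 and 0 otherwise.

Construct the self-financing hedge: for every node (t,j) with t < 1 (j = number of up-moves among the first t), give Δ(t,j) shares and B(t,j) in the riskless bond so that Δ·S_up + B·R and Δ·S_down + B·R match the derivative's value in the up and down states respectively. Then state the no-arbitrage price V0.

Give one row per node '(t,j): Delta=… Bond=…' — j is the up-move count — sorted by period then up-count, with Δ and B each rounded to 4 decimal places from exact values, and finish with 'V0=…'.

Under the risk-neutral measure, an up-move has probability p* = (R−d)/(u−d) = 0.4667 and values discount at R = 1.01.
Terminal payoffs: V(1,0)=0.0000, V(1,1)=10.0000
  t=0,j=0: stock 197.0000 → up 246.2500 (V=10.0000), down 157.6000 (V=0.0000). Price 4.6205; hedge Δ=0.1128, bond B=-17.6018.
Check: Δ(0,0)·S0 + B(0,0) = 4.6205 = V0.

(0,0): Delta=0.1128 Bond=-17.6018
V0=4.6205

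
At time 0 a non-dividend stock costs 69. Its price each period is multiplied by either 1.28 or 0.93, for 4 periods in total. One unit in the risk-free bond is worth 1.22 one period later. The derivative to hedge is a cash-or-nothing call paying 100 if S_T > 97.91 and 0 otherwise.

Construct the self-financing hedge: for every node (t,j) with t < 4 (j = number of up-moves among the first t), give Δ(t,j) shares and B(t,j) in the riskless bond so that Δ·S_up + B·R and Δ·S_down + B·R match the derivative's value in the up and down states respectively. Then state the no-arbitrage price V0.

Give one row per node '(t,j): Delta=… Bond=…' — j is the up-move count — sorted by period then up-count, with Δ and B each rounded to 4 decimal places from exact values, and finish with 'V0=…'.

(0,0): Delta=0.8051 Bond=-16.6713
(1,0): Delta=2.0537 Bond=-100.4605
(1,1): Delta=0.6174 Bond=-3.7621
(2,0): Delta=0.0000 Bond=0.0000
(2,1): Delta=2.3624 Bond=-147.9194
(2,2): Delta=0.3551 Bond=25.0646
(3,0): Delta=0.0000 Bond=0.0000
(3,1): Delta=0.0000 Bond=0.0000
(3,2): Delta=2.7176 Bond=-217.7986
(3,3): Delta=0.0000 Bond=81.9672
V0=38.8829

No-arbitrage ⇒ martingale measure with p* = (R−d)/(u−d) = 0.8286.
Terminal payoffs: V(4,0)=0.0000, V(4,1)=0.0000, V(4,2)=0.0000, V(4,3)=100.0000, V(4,4)=100.0000
(3,0): S=55.5006. Δ = (V_up−V_dn)/(S_up−S_dn) = (0.0000−0.0000)/(71.0408−51.6156) = 0.0000. V = [p*·0.0000 + (1−p*)·0.0000]/1.22 = 0.0000. B = V − Δ·S = 0.0000.
(3,1): S=76.3880. Δ = (V_up−V_dn)/(S_up−S_dn) = (0.0000−0.0000)/(97.7766−71.0408) = 0.0000. V = [p*·0.0000 + (1−p*)·0.0000]/1.22 = 0.0000. B = V − Δ·S = 0.0000.
(3,2): S=105.1361. Δ = (V_up−V_dn)/(S_up−S_dn) = (100.0000−0.0000)/(134.5742−97.7766) = 2.7176. V = [p*·100.0000 + (1−p*)·0.0000]/1.22 = 67.9157. B = V − Δ·S = -217.7986.
(3,3): S=144.7035. Δ = (V_up−V_dn)/(S_up−S_dn) = (100.0000−100.0000)/(185.2205−134.5742) = 0.0000. V = [p*·100.0000 + (1−p*)·100.0000]/1.22 = 81.9672. B = V − Δ·S = 81.9672.
(2,0): S=59.6781. Δ = (V_up−V_dn)/(S_up−S_dn) = (0.0000−0.0000)/(76.3880−55.5006) = 0.0000. V = [p*·0.0000 + (1−p*)·0.0000]/1.22 = 0.0000. B = V − Δ·S = 0.0000.
(2,1): S=82.1376. Δ = (V_up−V_dn)/(S_up−S_dn) = (67.9157−0.0000)/(105.1361−76.3880) = 2.3624. V = [p*·67.9157 + (1−p*)·0.0000]/1.22 = 46.1254. B = V − Δ·S = -147.9194.
(2,2): S=113.0496. Δ = (V_up−V_dn)/(S_up−S_dn) = (81.9672−67.9157)/(144.7035−105.1361) = 0.3551. V = [p*·81.9672 + (1−p*)·67.9157]/1.22 = 65.2118. B = V − Δ·S = 25.0646.
(1,0): S=64.1700. Δ = (V_up−V_dn)/(S_up−S_dn) = (46.1254−0.0000)/(82.1376−59.6781) = 2.0537. V = [p*·46.1254 + (1−p*)·0.0000]/1.22 = 31.3264. B = V − Δ·S = -100.4605.
(1,1): S=88.3200. Δ = (V_up−V_dn)/(S_up−S_dn) = (65.2118−46.1254)/(113.0496−82.1376) = 0.6174. V = [p*·65.2118 + (1−p*)·46.1254]/1.22 = 50.7704. B = V − Δ·S = -3.7621.
(0,0): S=69.0000. Δ = (V_up−V_dn)/(S_up−S_dn) = (50.7704−31.3264)/(88.3200−64.1700) = 0.8051. V = [p*·50.7704 + (1−p*)·31.3264]/1.22 = 38.8829. B = V − Δ·S = -16.6713.
Root portfolio cost Δ·69+B reproduces V0=38.8829.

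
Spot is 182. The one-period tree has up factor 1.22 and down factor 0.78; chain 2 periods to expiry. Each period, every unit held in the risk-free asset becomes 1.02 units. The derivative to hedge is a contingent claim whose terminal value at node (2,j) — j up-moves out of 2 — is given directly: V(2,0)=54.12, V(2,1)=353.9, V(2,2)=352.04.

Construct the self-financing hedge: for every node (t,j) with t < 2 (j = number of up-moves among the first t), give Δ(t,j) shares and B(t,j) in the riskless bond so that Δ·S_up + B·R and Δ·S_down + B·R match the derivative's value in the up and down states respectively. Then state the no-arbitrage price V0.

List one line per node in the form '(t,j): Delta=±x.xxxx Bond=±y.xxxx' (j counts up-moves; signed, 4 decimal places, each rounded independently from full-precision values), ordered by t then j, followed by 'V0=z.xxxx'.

(0,0): Delta=1.6558 Bond=-21.2643
(1,0): Delta=4.7994 Bond=-467.9492
(1,1): Delta=-0.0190 Bond=350.1934
V0=280.0928

The replicating-portfolio and risk-neutral prices coincide; use p* = (1.02−0.78)/(1.22−0.78) = 0.5455 for the latter.
At expiry t=2: V(2,0)=54.1200, V(2,1)=353.9000, V(2,2)=352.0400
(1,0): S=141.9600. Δ = (V_up−V_dn)/(S_up−S_dn) = (353.9000−54.1200)/(173.1912−110.7288) = 4.7994. V = [p*·353.9000 + (1−p*)·54.1200]/1.02 = 213.3690. B = V − Δ·S = -467.9492.
(1,1): S=222.0400. Δ = (V_up−V_dn)/(S_up−S_dn) = (352.0400−353.9000)/(270.8888−173.1912) = -0.0190. V = [p*·352.0400 + (1−p*)·353.9000]/1.02 = 345.9661. B = V − Δ·S = 350.1934.
(0,0): S=182.0000. Δ = (V_up−V_dn)/(S_up−S_dn) = (345.9661−213.3690)/(222.0400−141.9600) = 1.6558. V = [p*·345.9661 + (1−p*)·213.3690]/1.02 = 280.0928. B = V − Δ·S = -21.2643.
The time-0 hedge costs 280.0928, which is the no-arbitrage price.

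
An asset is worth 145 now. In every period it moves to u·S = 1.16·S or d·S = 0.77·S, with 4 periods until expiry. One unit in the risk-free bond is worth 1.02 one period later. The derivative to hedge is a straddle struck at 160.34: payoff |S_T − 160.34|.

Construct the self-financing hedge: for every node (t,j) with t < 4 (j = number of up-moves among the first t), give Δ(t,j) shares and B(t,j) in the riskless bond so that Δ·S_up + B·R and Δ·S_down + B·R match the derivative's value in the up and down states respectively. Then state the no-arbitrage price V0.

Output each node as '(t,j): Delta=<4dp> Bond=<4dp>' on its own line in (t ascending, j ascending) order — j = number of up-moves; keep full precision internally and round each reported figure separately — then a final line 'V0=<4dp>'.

No-arbitrage ⇒ martingale measure with p* = (R−d)/(u−d) = 0.6410.
Payoff layer (t=4): V(4,0)=109.3681, V(4,1)=83.5511, V(4,2)=44.6581, V(4,3)=13.9340, V(4,4)=102.2027
  t=3,j=0: stock 66.1973 → up 76.7889 (V=83.5511), down 50.9719 (V=109.3681). Price 90.9988; hedge Δ=-1.0000, bond B=157.1961.
  t=3,j=1: stock 99.7258 → up 115.6819 (V=44.6581), down 76.7889 (V=83.5511). Price 57.4703; hedge Δ=-1.0000, bond B=157.1961.
  t=3,j=2: stock 150.2362 → up 174.2740 (V=13.9340), down 115.6819 (V=44.6581). Price 24.4737; hedge Δ=-0.5244, bond B=103.2533.
  t=3,j=3: stock 226.3299 → up 262.5427 (V=102.2027), down 174.2740 (V=13.9340). Price 69.1338; hedge Δ=1.0000, bond B=-157.1961.
  t=2,j=0: stock 85.9705 → up 99.7258 (V=57.4703), down 66.1973 (V=90.9988). Price 68.1433; hedge Δ=-1.0000, bond B=154.1138.
  t=2,j=1: stock 129.5140 → up 150.2362 (V=24.4737), down 99.7258 (V=57.4703). Price 35.6065; hedge Δ=-0.6533, bond B=120.2131.
  t=2,j=2: stock 195.1120 → up 226.3299 (V=69.1338), down 150.2362 (V=24.4737). Price 52.0608; hedge Δ=0.5869, bond B=-62.4524.
  t=1,j=0: stock 111.6500 → up 129.5140 (V=35.6065), down 85.9705 (V=68.1433). Price 46.3592; hedge Δ=-0.7472, bond B=129.7869.
  t=1,j=1: stock 168.2000 → up 195.1120 (V=52.0608), down 129.5140 (V=35.6065). Price 45.2491; hedge Δ=0.2508, bond B=3.0587.
  t=0,j=0: stock 145.0000 → up 168.2000 (V=45.2491), down 111.6500 (V=46.3592). Price 44.7526; hedge Δ=-0.0196, bond B=47.5989.
Check: Δ(0,0)·S0 + B(0,0) = 44.7526 = V0.

(0,0): Delta=-0.0196 Bond=47.5989
(1,0): Delta=-0.7472 Bond=129.7869
(1,1): Delta=0.2508 Bond=3.0587
(2,0): Delta=-1.0000 Bond=154.1138
(2,1): Delta=-0.6533 Bond=120.2131
(2,2): Delta=0.5869 Bond=-62.4524
(3,0): Delta=-1.0000 Bond=157.1961
(3,1): Delta=-1.0000 Bond=157.1961
(3,2): Delta=-0.5244 Bond=103.2533
(3,3): Delta=1.0000 Bond=-157.1961
V0=44.7526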